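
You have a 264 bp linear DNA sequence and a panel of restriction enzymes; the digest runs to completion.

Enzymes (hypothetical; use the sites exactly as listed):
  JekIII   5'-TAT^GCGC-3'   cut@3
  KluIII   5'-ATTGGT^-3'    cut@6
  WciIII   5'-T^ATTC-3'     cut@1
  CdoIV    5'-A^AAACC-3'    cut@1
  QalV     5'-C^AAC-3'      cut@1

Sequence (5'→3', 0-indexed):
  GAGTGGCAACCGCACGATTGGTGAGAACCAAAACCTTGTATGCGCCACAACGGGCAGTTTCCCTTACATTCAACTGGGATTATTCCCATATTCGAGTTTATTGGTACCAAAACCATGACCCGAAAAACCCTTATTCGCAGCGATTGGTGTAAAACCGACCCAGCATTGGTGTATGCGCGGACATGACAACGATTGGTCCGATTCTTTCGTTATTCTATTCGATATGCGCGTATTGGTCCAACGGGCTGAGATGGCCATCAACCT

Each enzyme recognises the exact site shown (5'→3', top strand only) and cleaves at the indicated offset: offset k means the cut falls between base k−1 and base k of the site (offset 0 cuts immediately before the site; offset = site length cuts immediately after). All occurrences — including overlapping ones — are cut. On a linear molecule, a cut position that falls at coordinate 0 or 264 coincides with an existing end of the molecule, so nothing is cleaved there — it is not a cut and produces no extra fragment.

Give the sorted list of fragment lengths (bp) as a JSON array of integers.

[2,3,4,4,5,5,7,7,8,8,8,9,10,10,11,12,13,14,15,15,16,16,19,20,23]

Site scan:
  JekIII (TATGCGC, off=3): starts [38, 171, 222] → cuts [41, 174, 225]
  KluIII (ATTGGT, off=6): starts [16, 99, 142, 164, 191, 231] → cuts [22, 105, 148, 170, 197, 237]
  WciIII (TATTC, off=1): starts [80, 88, 131, 210, 215] → cuts [81, 89, 132, 211, 216]
  CdoIV (AAAACC, off=1): starts [29, 108, 123, 150] → cuts [30, 109, 124, 151]
  QalV (CAAC, off=1): starts [6, 47, 70, 186, 238, 258] → cuts [7, 48, 71, 187, 239, 259]

Pooled cuts: [7, 22, 30, 41, 48, 71, 81, 89, 105, 109, 124, 132, 148, 151, 170, 174, 187, 197, 211, 216, 225, 237, 239, 259]

Fragment lengths:
  [0,7): 7 bp
  [7,22): 15 bp
  [22,30): 8 bp
  [30,41): 11 bp
  [41,48): 7 bp
  [48,71): 23 bp
  [71,81): 10 bp
  [81,89): 8 bp
  [89,105): 16 bp
  [105,109): 4 bp
  [109,124): 15 bp
  [124,132): 8 bp
  [132,148): 16 bp
  [148,151): 3 bp
  [151,170): 19 bp
  [170,174): 4 bp
  [174,187): 13 bp
  [187,197): 10 bp
  [197,211): 14 bp
  [211,216): 5 bp
  [216,225): 9 bp
  [225,237): 12 bp
  [237,239): 2 bp
  [239,259): 20 bp
  [259,264): 5 bp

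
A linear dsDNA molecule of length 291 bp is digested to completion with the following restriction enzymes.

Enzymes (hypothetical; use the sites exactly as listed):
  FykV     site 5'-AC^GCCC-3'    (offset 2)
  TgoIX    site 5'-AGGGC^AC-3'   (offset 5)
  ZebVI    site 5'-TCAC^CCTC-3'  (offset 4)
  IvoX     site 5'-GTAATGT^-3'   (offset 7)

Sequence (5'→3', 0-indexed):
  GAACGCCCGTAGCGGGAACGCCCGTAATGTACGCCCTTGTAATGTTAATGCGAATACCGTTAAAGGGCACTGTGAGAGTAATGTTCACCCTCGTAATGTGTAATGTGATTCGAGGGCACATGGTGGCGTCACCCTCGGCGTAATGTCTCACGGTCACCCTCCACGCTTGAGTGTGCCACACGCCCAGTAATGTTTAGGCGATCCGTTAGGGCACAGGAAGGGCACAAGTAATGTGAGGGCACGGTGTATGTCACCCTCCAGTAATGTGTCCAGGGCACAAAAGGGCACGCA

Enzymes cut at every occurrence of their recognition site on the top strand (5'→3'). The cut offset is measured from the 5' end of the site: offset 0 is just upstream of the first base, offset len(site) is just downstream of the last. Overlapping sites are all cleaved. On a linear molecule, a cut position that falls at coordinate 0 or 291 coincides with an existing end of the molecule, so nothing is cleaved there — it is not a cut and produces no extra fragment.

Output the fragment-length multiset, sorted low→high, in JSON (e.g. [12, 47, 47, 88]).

[2,4,4,5,6,7,9,10,11,11,11,11,11,11,12,13,13,14,14,15,15,16,19,23,24]

Site scan:
  FykV (ACGCCC, off=2): starts [2, 17, 30, 179] → cuts [4, 19, 32, 181]
  TgoIX (AGGGCAC, off=5): starts [63, 112, 207, 218, 235, 271, 281] → cuts [68, 117, 212, 223, 240, 276, 286]
  ZebVI (TCACCCTC, off=4): starts [84, 128, 153, 250] → cuts [88, 132, 157, 254]
  IvoX (GTAATGT, off=7): starts [23, 38, 77, 92, 99, 139, 186, 227, 260] → cuts [30, 45, 84, 99, 106, 146, 193, 234, 267]

All cut coordinates (distinct, sorted): [4, 19, 30, 32, 45, 68, 84, 88, 99, 106, 117, 132, 146, 157, 181, 193, 212, 223, 234, 240, 254, 267, 276, 286]

Fragment lengths:
  [0,4): 4 bp
  [4,19): 15 bp
  [19,30): 11 bp
  [30,32): 2 bp
  [32,45): 13 bp
  [45,68): 23 bp
  [68,84): 16 bp
  [84,88): 4 bp
  [88,99): 11 bp
  [99,106): 7 bp
  [106,117): 11 bp
  [117,132): 15 bp
  [132,146): 14 bp
  [146,157): 11 bp
  [157,181): 24 bp
  [181,193): 12 bp
  [193,212): 19 bp
  [212,223): 11 bp
  [223,234): 11 bp
  [234,240): 6 bp
  [240,254): 14 bp
  [254,267): 13 bp
  [267,276): 9 bp
  [276,286): 10 bp
  [286,291): 5 bp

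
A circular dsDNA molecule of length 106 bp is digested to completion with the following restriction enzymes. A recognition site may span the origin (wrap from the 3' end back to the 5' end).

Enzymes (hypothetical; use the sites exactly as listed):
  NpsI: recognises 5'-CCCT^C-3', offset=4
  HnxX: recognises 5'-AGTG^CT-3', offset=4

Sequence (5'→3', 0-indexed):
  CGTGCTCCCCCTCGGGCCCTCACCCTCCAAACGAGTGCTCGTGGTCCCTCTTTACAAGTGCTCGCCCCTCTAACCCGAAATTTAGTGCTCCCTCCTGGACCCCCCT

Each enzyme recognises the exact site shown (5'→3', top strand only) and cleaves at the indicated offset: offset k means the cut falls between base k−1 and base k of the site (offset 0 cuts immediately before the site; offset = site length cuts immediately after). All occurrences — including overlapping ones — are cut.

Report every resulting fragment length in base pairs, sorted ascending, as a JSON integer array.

Site scan:
  NpsI CCCTC/4: at [8, 16, 22, 45, 65, 89, 102] ⇒ [0, 12, 20, 26, 49, 69, 93]
  HnxX AGTGCT/4: at [33, 56, 83] ⇒ [37, 60, 87]

All cut coordinates (distinct, sorted): [0, 12, 20, 26, 37, 49, 60, 69, 87, 93]

Fragment lengths:
  0→12: 12 bp
  12→20: 8 bp
  20→26: 6 bp
  26→37: 11 bp
  37→49: 12 bp
  49→60: 11 bp
  60→69: 9 bp
  69→87: 18 bp
  87→93: 6 bp
  93→0 (wrap): 106-93+0 = 13 bp

[6,6,8,9,11,11,12,12,13,18]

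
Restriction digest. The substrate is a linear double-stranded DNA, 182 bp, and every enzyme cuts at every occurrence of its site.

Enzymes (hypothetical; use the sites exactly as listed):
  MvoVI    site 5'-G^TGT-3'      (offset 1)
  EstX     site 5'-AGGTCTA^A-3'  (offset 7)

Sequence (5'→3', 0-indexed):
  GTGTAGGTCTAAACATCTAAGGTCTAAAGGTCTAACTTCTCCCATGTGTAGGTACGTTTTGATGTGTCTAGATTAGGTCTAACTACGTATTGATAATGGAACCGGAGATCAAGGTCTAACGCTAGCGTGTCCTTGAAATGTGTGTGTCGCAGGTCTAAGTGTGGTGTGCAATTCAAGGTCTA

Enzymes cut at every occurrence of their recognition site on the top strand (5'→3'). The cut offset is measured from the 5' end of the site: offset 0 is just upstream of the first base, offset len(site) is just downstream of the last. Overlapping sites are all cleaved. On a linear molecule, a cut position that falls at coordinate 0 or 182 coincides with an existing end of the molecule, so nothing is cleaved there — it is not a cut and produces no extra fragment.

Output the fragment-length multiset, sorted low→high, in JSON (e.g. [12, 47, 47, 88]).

[1,2,2,2,5,8,9,10,12,13,13,15,17,18,18,37]

Per-enzyme occurrences:
  MvoVI GTGT/1: at [0, 45, 63, 126, 139, 141, 143, 158, 163] ⇒ [1, 46, 64, 127, 140, 142, 144, 159, 164]
  EstX AGGTCTAA/7: at [4, 19, 27, 74, 111, 150] ⇒ [11, 26, 34, 81, 118, 157]

All cut coordinates (distinct, sorted): [1, 11, 26, 34, 46, 64, 81, 118, 127, 140, 142, 144, 157, 159, 164]

Fragment lengths:
  [0,1): 1 bp
  [1,11): 10 bp
  [11,26): 15 bp
  [26,34): 8 bp
  [34,46): 12 bp
  [46,64): 18 bp
  [64,81): 17 bp
  [81,118): 37 bp
  [118,127): 9 bp
  [127,140): 13 bp
  [140,142): 2 bp
  [142,144): 2 bp
  [144,157): 13 bp
  [157,159): 2 bp
  [159,164): 5 bp
  [164,182): 18 bp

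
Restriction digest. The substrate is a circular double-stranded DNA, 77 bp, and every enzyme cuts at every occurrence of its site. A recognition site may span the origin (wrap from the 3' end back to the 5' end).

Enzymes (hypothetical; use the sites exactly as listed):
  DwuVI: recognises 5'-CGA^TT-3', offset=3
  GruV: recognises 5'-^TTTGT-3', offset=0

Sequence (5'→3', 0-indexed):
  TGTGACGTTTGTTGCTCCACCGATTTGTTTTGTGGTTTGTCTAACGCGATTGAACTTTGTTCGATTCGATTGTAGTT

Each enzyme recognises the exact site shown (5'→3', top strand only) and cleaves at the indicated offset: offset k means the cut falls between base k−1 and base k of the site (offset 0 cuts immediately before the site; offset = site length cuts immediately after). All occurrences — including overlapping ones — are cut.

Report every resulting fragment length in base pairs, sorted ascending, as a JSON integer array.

[5,5,6,6,7,9,9,14,16]

Scan for sites:
  DwuVI (CGATT, off=3): starts [20, 46, 61, 66] → cuts [23, 49, 64, 69]
  GruV (TTTGT, off=0): starts [7, 23, 28, 35, 55, 75] → cuts [7, 23, 28, 35, 55, 75]

Pooled cuts: [7, 23, 28, 35, 49, 55, 64, 69, 75]

Fragment lengths:
  7→23: 16 bp
  23→28: 5 bp
  28→35: 7 bp
  35→49: 14 bp
  49→55: 6 bp
  55→64: 9 bp
  64→69: 5 bp
  69→75: 6 bp
  75→7 (wrap): 77-75+7 = 9 bp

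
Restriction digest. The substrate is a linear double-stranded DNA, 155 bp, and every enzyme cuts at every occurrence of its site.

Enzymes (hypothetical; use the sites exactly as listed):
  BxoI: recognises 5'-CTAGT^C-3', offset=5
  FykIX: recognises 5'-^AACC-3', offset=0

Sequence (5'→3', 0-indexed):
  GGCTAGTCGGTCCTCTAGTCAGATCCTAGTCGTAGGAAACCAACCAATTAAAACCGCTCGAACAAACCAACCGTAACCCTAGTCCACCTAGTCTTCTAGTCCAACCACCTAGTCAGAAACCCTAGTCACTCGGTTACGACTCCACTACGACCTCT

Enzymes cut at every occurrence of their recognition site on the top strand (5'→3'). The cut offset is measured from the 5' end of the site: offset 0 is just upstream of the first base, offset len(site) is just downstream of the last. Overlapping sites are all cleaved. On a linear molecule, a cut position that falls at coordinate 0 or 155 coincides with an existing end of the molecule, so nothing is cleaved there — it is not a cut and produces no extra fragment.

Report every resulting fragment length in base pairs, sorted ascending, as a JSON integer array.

Scan for sites:
  BxoI CTAGTC/5: at [2, 14, 25, 78, 87, 95, 108, 121] ⇒ [7, 19, 30, 83, 92, 100, 113, 126]
  FykIX AACC/0: at [37, 41, 51, 64, 68, 74, 102, 117] ⇒ [37, 41, 51, 64, 68, 74, 102, 117]

Pooled cuts: [7, 19, 30, 37, 41, 51, 64, 68, 74, 83, 92, 100, 102, 113, 117, 126]

Fragments:
  [0,7): 7 bp
  [7,19): 12 bp
  [19,30): 11 bp
  [30,37): 7 bp
  [37,41): 4 bp
  [41,51): 10 bp
  [51,64): 13 bp
  [64,68): 4 bp
  [68,74): 6 bp
  [74,83): 9 bp
  [83,92): 9 bp
  [92,100): 8 bp
  [100,102): 2 bp
  [102,113): 11 bp
  [113,117): 4 bp
  [117,126): 9 bp
  [126,155): 29 bp

[2,4,4,4,6,7,7,8,9,9,9,10,11,11,12,13,29]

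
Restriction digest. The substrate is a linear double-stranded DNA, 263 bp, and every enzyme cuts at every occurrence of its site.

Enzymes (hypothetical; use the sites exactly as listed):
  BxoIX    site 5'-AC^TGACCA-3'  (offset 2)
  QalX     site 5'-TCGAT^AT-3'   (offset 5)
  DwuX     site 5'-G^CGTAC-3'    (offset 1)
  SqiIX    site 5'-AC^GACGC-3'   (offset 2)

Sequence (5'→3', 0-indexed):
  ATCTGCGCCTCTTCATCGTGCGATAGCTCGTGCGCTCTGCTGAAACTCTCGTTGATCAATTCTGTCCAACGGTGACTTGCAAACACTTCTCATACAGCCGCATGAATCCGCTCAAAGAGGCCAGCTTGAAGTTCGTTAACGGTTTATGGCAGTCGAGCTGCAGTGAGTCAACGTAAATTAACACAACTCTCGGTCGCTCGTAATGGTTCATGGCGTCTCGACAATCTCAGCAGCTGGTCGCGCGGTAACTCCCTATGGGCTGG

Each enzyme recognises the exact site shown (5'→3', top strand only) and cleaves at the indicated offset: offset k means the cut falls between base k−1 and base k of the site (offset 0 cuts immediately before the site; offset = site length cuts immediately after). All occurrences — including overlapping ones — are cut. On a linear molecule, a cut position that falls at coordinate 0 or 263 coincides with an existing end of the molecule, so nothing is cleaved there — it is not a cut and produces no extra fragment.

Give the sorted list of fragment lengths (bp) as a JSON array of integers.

Scan for sites:
  BxoIX (ACTGACCA, off=2): no sites
  QalX (TCGATAT, off=5): no sites
  DwuX (GCGTAC, off=1): no sites
  SqiIX (ACGACGC, off=2): no sites

Pooled cuts: ∅

Fragments:
  no cuts → one linear fragment of 263 bp

[263]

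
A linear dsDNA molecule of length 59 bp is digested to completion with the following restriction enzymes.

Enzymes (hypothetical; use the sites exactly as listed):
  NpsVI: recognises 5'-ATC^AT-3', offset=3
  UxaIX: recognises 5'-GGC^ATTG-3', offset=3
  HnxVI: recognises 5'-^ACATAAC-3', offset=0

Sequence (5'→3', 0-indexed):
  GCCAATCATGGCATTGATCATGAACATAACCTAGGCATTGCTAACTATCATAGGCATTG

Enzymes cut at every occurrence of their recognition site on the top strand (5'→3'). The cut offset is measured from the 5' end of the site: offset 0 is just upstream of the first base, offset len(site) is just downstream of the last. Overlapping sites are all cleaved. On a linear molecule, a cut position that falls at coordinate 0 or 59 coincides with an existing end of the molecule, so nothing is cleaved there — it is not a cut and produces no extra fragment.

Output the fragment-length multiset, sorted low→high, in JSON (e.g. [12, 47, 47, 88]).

Per-enzyme occurrences:
  NpsVI ATCAT/3: at [4, 16, 46] ⇒ [7, 19, 49]
  UxaIX GGCATTG/3: at [9, 33, 52] ⇒ [12, 36, 55]
  HnxVI ACATAAC/0: at [23] ⇒ [23]

All cut coordinates (distinct, sorted): [7, 12, 19, 23, 36, 49, 55]

Fragments:
  [0,7): 7 bp
  [7,12): 5 bp
  [12,19): 7 bp
  [19,23): 4 bp
  [23,36): 13 bp
  [36,49): 13 bp
  [49,55): 6 bp
  [55,59): 4 bp

[4,4,5,6,7,7,13,13]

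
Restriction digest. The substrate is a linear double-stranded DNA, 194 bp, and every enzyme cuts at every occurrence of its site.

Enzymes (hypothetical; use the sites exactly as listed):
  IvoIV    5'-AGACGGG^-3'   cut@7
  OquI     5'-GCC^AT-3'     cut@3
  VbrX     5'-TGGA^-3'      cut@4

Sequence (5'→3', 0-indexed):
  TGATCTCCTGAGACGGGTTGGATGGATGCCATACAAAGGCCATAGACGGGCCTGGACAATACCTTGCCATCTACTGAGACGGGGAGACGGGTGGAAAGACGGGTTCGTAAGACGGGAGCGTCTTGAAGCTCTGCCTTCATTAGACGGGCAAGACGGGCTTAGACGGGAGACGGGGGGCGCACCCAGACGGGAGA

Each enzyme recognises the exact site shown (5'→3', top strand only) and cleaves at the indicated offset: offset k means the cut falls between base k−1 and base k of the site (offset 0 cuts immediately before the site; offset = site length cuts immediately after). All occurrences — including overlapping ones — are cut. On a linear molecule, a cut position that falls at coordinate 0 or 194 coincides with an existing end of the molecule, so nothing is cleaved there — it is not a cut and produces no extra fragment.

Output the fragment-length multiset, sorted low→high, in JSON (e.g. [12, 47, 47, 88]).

[3,4,4,4,5,6,7,8,8,9,9,10,11,12,13,15,17,17,32]

Scan for sites:
  IvoIV AGACGGG/7: at [10, 43, 76, 84, 96, 109, 141, 150, 160, 167, 184] ⇒ [17, 50, 83, 91, 103, 116, 148, 157, 167, 174, 191]
  OquI GCCAT/3: at [27, 38, 65] ⇒ [30, 41, 68]
  VbrX TGGA/4: at [18, 22, 52, 91] ⇒ [22, 26, 56, 95]

Pooled cuts: [17, 22, 26, 30, 41, 50, 56, 68, 83, 91, 95, 103, 116, 148, 157, 167, 174, 191]

Fragments:
  [0,17): 17 bp
  [17,22): 5 bp
  [22,26): 4 bp
  [26,30): 4 bp
  [30,41): 11 bp
  [41,50): 9 bp
  [50,56): 6 bp
  [56,68): 12 bp
  [68,83): 15 bp
  [83,91): 8 bp
  [91,95): 4 bp
  [95,103): 8 bp
  [103,116): 13 bp
  [116,148): 32 bp
  [148,157): 9 bp
  [157,167): 10 bp
  [167,174): 7 bp
  [174,191): 17 bp
  [191,194): 3 bp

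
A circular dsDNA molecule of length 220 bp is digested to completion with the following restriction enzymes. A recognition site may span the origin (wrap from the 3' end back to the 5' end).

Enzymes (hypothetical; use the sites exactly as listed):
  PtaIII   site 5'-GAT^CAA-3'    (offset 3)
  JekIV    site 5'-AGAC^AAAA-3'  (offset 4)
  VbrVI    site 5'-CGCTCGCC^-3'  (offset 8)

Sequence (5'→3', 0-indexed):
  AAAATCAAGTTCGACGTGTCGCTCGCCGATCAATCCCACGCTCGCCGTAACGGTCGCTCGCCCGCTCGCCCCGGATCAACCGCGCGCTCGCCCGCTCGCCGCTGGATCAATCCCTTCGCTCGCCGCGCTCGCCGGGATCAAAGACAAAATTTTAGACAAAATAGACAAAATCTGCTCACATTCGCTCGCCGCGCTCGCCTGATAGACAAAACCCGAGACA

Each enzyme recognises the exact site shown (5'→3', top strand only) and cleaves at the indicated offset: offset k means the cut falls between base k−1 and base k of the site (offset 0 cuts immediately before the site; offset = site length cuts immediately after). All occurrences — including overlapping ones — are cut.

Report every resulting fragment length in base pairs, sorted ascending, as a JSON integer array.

Site scan:
  PtaIII (GATCAA, off=3): starts [27, 73, 104, 135] → cuts [30, 76, 107, 138]
  JekIV (AGACAAAA, off=4): starts [141, 153, 162, 203, 215] → cuts [145, 157, 166, 207, 219]
  VbrVI (CGCTCGCC, off=8): starts [19, 38, 54, 62, 84, 92, 116, 125, 182, 191] → cuts [27, 46, 62, 70, 92, 100, 124, 133, 190, 199]

Pooled cuts: [27, 30, 46, 62, 70, 76, 92, 100, 107, 124, 133, 138, 145, 157, 166, 190, 199, 207, 219]

Fragments:
  27→30: 3 bp
  30→46: 16 bp
  46→62: 16 bp
  62→70: 8 bp
  70→76: 6 bp
  76→92: 16 bp
  92→100: 8 bp
  100→107: 7 bp
  107→124: 17 bp
  124→133: 9 bp
  133→138: 5 bp
  138→145: 7 bp
  145→157: 12 bp
  157→166: 9 bp
  166→190: 24 bp
  190→199: 9 bp
  199→207: 8 bp
  207→219: 12 bp
  219→27 (wrap): 220-219+27 = 28 bp

[3,5,6,7,7,8,8,8,9,9,9,12,12,16,16,16,17,24,28]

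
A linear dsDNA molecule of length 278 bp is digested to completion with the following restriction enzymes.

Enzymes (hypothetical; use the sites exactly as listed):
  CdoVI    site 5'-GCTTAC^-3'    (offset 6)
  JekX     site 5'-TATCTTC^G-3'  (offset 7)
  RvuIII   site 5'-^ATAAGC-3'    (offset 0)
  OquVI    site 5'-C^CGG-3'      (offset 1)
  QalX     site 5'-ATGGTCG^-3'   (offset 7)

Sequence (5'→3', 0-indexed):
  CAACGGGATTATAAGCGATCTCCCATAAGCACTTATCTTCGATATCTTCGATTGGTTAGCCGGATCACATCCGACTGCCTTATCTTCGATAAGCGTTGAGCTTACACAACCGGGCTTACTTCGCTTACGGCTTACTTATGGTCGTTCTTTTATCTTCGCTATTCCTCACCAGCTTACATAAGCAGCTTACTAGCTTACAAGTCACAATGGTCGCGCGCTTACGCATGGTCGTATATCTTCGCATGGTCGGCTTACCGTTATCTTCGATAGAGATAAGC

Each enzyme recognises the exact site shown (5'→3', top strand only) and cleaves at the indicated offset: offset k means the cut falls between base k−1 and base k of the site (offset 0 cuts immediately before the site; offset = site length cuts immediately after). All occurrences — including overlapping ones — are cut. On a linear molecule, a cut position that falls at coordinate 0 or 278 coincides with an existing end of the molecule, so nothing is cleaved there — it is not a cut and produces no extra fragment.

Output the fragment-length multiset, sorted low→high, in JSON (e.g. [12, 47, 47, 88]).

[1,5,6,6,7,7,8,9,9,9,9,9,9,9,9,10,10,11,13,13,14,15,16,17,20,27]

Site scan:
  CdoVI GCTTAC/6: at [99, 113, 122, 129, 171, 184, 192, 216, 249] ⇒ [105, 119, 128, 135, 177, 190, 198, 222, 255]
  JekX TATCTTCG/7: at [33, 42, 80, 150, 233, 258] ⇒ [40, 49, 87, 157, 240, 265]
  RvuIII ATAAGC/0: at [10, 24, 88, 177, 272] ⇒ [10, 24, 88, 177, 272]
  OquVI CCGG/1: at [59, 109] ⇒ [60, 110]
  QalX ATGGTCG/7: at [137, 206, 224, 242] ⇒ [144, 213, 231, 249]

All cut coordinates (distinct, sorted): [10, 24, 40, 49, 60, 87, 88, 105, 110, 119, 128, 135, 144, 157, 177, 190, 198, 213, 222, 231, 240, 249, 255, 265, 272]

Fragment lengths:
  [0,10): 10 bp
  [10,24): 14 bp
  [24,40): 16 bp
  [40,49): 9 bp
  [49,60): 11 bp
  [60,87): 27 bp
  [87,88): 1 bp
  [88,105): 17 bp
  [105,110): 5 bp
  [110,119): 9 bp
  [119,128): 9 bp
  [128,135): 7 bp
  [135,144): 9 bp
  [144,157): 13 bp
  [157,177): 20 bp
  [177,190): 13 bp
  [190,198): 8 bp
  [198,213): 15 bp
  [213,222): 9 bp
  [222,231): 9 bp
  [231,240): 9 bp
  [240,249): 9 bp
  [249,255): 6 bp
  [255,265): 10 bp
  [265,272): 7 bp
  [272,278): 6 bp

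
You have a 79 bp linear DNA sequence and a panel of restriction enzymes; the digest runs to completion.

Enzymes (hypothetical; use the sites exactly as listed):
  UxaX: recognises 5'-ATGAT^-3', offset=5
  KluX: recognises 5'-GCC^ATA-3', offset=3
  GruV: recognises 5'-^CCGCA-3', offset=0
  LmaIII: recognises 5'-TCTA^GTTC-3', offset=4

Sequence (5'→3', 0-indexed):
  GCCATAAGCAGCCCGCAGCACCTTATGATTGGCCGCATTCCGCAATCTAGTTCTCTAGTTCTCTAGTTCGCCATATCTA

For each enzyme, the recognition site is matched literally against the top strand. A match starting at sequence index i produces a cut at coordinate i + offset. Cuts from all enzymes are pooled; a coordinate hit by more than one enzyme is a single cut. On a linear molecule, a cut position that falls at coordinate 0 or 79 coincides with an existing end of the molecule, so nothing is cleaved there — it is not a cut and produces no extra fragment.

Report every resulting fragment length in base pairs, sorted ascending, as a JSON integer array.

Site scan:
  UxaX (ATGAT, off=5): starts [24] → cuts [29]
  KluX (GCCATA, off=3): starts [0, 69] → cuts [3, 72]
  GruV (CCGCA, off=0): starts [12, 32, 39] → cuts [12, 32, 39]
  LmaIII (TCTAGTTC, off=4): starts [45, 53, 61] → cuts [49, 57, 65]

All cut coordinates (distinct, sorted): [3, 12, 29, 32, 39, 49, 57, 65, 72]

Fragment lengths:
  [0,3): 3 bp
  [3,12): 9 bp
  [12,29): 17 bp
  [29,32): 3 bp
  [32,39): 7 bp
  [39,49): 10 bp
  [49,57): 8 bp
  [57,65): 8 bp
  [65,72): 7 bp
  [72,79): 7 bp

[3,3,7,7,7,8,8,9,10,17]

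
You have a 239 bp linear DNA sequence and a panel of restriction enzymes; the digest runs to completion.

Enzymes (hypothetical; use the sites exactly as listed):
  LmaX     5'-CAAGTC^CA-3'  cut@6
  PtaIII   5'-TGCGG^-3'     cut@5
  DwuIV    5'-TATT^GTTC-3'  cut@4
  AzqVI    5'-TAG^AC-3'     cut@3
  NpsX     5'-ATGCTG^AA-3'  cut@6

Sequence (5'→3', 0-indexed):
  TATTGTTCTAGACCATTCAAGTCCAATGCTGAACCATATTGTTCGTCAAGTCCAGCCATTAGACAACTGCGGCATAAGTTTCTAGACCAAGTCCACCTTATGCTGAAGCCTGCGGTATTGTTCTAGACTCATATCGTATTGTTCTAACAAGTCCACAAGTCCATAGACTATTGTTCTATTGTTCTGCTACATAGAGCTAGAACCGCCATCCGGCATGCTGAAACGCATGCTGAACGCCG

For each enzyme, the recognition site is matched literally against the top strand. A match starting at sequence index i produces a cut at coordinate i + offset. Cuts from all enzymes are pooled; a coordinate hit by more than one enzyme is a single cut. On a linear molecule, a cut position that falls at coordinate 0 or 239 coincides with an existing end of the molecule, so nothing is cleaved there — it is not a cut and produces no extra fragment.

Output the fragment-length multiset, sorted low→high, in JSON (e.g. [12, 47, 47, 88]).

Scan for sites:
  LmaX (CAAGTCCA, off=6): starts [17, 46, 87, 147, 155] → cuts [23, 52, 93, 153, 161]
  PtaIII (TGCGG, off=5): starts [67, 110] → cuts [72, 115]
  DwuIV (TATTGTTC, off=4): starts [0, 36, 115, 136, 168, 176] → cuts [4, 40, 119, 140, 172, 180]
  AzqVI (TAGAC, off=3): starts [8, 59, 82, 123, 163] → cuts [11, 62, 85, 126, 166]
  NpsX (ATGCTGAA, off=6): starts [25, 99, 214, 226] → cuts [31, 105, 220, 232]

Pooled cuts: [4, 11, 23, 31, 40, 52, 62, 72, 85, 93, 105, 115, 119, 126, 140, 153, 161, 166, 172, 180, 220, 232]

Fragment lengths:
  [0,4): 4 bp
  [4,11): 7 bp
  [11,23): 12 bp
  [23,31): 8 bp
  [31,40): 9 bp
  [40,52): 12 bp
  [52,62): 10 bp
  [62,72): 10 bp
  [72,85): 13 bp
  [85,93): 8 bp
  [93,105): 12 bp
  [105,115): 10 bp
  [115,119): 4 bp
  [119,126): 7 bp
  [126,140): 14 bp
  [140,153): 13 bp
  [153,161): 8 bp
  [161,166): 5 bp
  [166,172): 6 bp
  [172,180): 8 bp
  [180,220): 40 bp
  [220,232): 12 bp
  [232,239): 7 bp

[4,4,5,6,7,7,7,8,8,8,8,9,10,10,10,12,12,12,12,13,13,14,40]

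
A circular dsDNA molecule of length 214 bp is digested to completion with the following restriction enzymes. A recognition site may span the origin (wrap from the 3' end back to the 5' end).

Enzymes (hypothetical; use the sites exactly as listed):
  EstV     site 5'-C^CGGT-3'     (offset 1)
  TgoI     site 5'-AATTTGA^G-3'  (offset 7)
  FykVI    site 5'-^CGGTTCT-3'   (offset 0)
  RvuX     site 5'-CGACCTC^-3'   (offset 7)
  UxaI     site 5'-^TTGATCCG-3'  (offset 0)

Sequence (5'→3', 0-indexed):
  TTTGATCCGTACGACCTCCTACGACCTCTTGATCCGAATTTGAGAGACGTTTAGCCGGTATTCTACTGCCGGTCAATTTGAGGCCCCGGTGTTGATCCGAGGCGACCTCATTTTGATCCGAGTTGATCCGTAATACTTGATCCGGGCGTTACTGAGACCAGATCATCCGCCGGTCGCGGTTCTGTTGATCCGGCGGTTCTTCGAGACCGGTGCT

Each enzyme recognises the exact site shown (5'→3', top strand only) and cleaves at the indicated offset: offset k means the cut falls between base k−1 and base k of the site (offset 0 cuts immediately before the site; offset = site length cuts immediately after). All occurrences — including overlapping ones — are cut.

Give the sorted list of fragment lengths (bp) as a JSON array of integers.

[3,5,5,6,8,8,9,10,10,12,12,14,14,14,15,17,18,34]

Site scan:
  EstV CCGGT/1: at [54, 68, 85, 169, 206] ⇒ [55, 69, 86, 170, 207]
  TgoI AATTTGAG/7: at [36, 74] ⇒ [43, 81]
  FykVI CGGTTCT/0: at [176, 193] ⇒ [176, 193]
  RvuX CGACCTC/7: at [11, 21, 102] ⇒ [18, 28, 109]
  UxaI TTGATCCG/0: at [1, 28, 91, 112, 122, 136, 184] ⇒ [1, 28, 91, 112, 122, 136, 184]

Pooled cuts: [1, 18, 28, 43, 55, 69, 81, 86, 91, 109, 112, 122, 136, 170, 176, 184, 193, 207]

Fragments:
  1→18: 17 bp
  18→28: 10 bp
  28→43: 15 bp
  43→55: 12 bp
  55→69: 14 bp
  69→81: 12 bp
  81→86: 5 bp
  86→91: 5 bp
  91→109: 18 bp
  109→112: 3 bp
  112→122: 10 bp
  122→136: 14 bp
  136→170: 34 bp
  170→176: 6 bp
  176→184: 8 bp
  184→193: 9 bp
  193→207: 14 bp
  207→1 (wrap): 214-207+1 = 8 bp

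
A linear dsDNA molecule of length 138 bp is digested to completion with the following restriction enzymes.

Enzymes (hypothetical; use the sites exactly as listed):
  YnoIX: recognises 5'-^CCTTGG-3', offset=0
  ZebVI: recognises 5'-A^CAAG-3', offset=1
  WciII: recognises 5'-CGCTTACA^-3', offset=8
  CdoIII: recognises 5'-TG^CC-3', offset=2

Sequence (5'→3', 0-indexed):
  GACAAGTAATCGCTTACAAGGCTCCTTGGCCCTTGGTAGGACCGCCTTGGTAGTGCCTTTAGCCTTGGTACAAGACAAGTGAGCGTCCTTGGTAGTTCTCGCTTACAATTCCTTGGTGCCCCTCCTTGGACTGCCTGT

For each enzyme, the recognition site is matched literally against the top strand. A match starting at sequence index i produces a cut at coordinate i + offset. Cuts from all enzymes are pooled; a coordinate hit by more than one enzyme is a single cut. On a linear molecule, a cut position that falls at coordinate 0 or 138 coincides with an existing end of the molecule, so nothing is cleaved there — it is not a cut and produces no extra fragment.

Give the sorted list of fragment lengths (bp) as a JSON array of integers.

[2,2,3,5,5,5,5,7,7,8,8,10,11,11,14,14,21]

Per-enzyme occurrences:
  YnoIX CCTTGG/0: at [23, 30, 44, 62, 86, 110, 123] ⇒ [23, 30, 44, 62, 86, 110, 123]
  ZebVI ACAAG/1: at [1, 15, 69, 74] ⇒ [2, 16, 70, 75]
  WciII CGCTTACA/8: at [10, 99] ⇒ [18, 107]
  CdoIII TGCC/2: at [53, 116, 131] ⇒ [55, 118, 133]

Pooled cuts: [2, 16, 18, 23, 30, 44, 55, 62, 70, 75, 86, 107, 110, 118, 123, 133]

Fragment lengths:
  [0,2): 2 bp
  [2,16): 14 bp
  [16,18): 2 bp
  [18,23): 5 bp
  [23,30): 7 bp
  [30,44): 14 bp
  [44,55): 11 bp
  [55,62): 7 bp
  [62,70): 8 bp
  [70,75): 5 bp
  [75,86): 11 bp
  [86,107): 21 bp
  [107,110): 3 bp
  [110,118): 8 bp
  [118,123): 5 bp
  [123,133): 10 bp
  [133,138): 5 bp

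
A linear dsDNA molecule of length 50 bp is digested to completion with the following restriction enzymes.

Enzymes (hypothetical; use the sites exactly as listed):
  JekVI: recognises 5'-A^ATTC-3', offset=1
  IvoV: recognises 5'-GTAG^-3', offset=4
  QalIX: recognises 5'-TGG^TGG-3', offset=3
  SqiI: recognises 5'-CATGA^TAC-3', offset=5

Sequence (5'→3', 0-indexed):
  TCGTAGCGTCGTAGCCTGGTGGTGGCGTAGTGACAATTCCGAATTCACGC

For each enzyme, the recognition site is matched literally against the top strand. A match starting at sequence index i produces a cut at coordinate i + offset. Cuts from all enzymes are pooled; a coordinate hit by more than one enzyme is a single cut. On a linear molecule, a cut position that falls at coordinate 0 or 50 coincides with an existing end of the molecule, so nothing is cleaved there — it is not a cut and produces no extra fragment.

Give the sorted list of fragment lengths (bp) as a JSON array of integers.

Site scan:
  JekVI AATTC/1: at [34, 41] ⇒ [35, 42]
  IvoV GTAG/4: at [2, 10, 26] ⇒ [6, 14, 30]
  QalIX TGGTGG/3: at [16, 19] ⇒ [19, 22]
  SqiI (CATGATAC, off=5): no sites

All cut coordinates (distinct, sorted): [6, 14, 19, 22, 30, 35, 42]

Fragment lengths:
  [0,6): 6 bp
  [6,14): 8 bp
  [14,19): 5 bp
  [19,22): 3 bp
  [22,30): 8 bp
  [30,35): 5 bp
  [35,42): 7 bp
  [42,50): 8 bp

[3,5,5,6,7,8,8,8]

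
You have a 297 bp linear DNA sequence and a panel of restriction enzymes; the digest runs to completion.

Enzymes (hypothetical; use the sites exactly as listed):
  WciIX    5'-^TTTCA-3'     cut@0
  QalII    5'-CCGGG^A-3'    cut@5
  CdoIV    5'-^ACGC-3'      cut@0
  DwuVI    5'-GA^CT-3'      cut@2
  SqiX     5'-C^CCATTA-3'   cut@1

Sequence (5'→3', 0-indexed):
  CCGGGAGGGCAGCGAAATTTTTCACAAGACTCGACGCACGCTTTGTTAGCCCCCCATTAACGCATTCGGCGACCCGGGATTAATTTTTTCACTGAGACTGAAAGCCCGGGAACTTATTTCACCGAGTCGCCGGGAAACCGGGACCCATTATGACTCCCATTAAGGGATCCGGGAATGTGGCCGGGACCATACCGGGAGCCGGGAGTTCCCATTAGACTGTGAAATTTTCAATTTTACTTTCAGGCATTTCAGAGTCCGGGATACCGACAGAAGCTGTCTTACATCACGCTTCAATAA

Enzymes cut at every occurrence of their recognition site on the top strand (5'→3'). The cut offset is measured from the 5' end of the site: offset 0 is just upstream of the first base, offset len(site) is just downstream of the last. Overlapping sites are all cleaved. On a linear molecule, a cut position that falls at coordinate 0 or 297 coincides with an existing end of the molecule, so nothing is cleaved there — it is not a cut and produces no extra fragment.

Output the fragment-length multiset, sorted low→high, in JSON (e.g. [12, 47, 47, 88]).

[2,3,4,4,5,5,6,6,7,8,8,8,9,9,9,10,11,11,12,12,12,13,14,14,16,17,18,19,25]

Site scan:
  WciIX TTTCA/0: at [19, 86, 116, 225, 237, 246] ⇒ [19, 86, 116, 225, 237, 246]
  QalII CCGGGA/5: at [0, 73, 105, 129, 137, 168, 180, 191, 198, 255] ⇒ [5, 78, 110, 134, 142, 173, 185, 196, 203, 260]
  CdoIV ACGC/0: at [33, 37, 59, 285] ⇒ [33, 37, 59, 285]
  DwuVI GACT/2: at [27, 95, 151, 214] ⇒ [29, 97, 153, 216]
  SqiX CCCATTA/1: at [52, 143, 155, 207] ⇒ [53, 144, 156, 208]

All cut coordinates (distinct, sorted): [5, 19, 29, 33, 37, 53, 59, 78, 86, 97, 110, 116, 134, 142, 144, 153, 156, 173, 185, 196, 203, 208, 216, 225, 237, 246, 260, 285]

Fragments:
  [0,5): 5 bp
  [5,19): 14 bp
  [19,29): 10 bp
  [29,33): 4 bp
  [33,37): 4 bp
  [37,53): 16 bp
  [53,59): 6 bp
  [59,78): 19 bp
  [78,86): 8 bp
  [86,97): 11 bp
  [97,110): 13 bp
  [110,116): 6 bp
  [116,134): 18 bp
  [134,142): 8 bp
  [142,144): 2 bp
  [144,153): 9 bp
  [153,156): 3 bp
  [156,173): 17 bp
  [173,185): 12 bp
  [185,196): 11 bp
  [196,203): 7 bp
  [203,208): 5 bp
  [208,216): 8 bp
  [216,225): 9 bp
  [225,237): 12 bp
  [237,246): 9 bp
  [246,260): 14 bp
  [260,285): 25 bp
  [285,297): 12 bp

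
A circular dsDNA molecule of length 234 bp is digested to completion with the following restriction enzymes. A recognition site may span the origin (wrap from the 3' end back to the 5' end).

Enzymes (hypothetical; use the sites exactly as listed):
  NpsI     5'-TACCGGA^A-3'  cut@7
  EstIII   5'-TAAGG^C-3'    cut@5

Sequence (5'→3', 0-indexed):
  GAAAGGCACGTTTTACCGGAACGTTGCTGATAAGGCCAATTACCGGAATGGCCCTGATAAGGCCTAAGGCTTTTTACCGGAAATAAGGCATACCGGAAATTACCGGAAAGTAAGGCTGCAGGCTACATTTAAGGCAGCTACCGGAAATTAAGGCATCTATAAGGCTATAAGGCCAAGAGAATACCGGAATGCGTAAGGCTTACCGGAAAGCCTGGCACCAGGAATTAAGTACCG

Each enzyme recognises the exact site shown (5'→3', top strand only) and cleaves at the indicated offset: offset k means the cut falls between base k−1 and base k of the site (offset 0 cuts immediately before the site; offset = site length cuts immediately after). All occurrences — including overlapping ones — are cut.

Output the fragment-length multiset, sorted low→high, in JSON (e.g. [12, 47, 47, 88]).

[7,7,8,8,8,9,9,10,10,11,11,12,12,15,15,16,18,19,29]

Per-enzyme occurrences:
  NpsI (TACCGGAA, off=7): starts [13, 40, 74, 90, 100, 138, 181, 200, 229] → cuts [2, 20, 47, 81, 97, 107, 145, 188, 207]
  EstIII (TAAGGC, off=5): starts [30, 57, 64, 83, 110, 129, 148, 159, 167, 193] → cuts [35, 62, 69, 88, 115, 134, 153, 164, 172, 198]

Pooled cuts: [2, 20, 35, 47, 62, 69, 81, 88, 97, 107, 115, 134, 145, 153, 164, 172, 188, 198, 207]

Fragment lengths:
  2→20: 18 bp
  20→35: 15 bp
  35→47: 12 bp
  47→62: 15 bp
  62→69: 7 bp
  69→81: 12 bp
  81→88: 7 bp
  88→97: 9 bp
  97→107: 10 bp
  107→115: 8 bp
  115→134: 19 bp
  134→145: 11 bp
  145→153: 8 bp
  153→164: 11 bp
  164→172: 8 bp
  172→188: 16 bp
  188→198: 10 bp
  198→207: 9 bp
  207→2 (wrap): 234-207+2 = 29 bp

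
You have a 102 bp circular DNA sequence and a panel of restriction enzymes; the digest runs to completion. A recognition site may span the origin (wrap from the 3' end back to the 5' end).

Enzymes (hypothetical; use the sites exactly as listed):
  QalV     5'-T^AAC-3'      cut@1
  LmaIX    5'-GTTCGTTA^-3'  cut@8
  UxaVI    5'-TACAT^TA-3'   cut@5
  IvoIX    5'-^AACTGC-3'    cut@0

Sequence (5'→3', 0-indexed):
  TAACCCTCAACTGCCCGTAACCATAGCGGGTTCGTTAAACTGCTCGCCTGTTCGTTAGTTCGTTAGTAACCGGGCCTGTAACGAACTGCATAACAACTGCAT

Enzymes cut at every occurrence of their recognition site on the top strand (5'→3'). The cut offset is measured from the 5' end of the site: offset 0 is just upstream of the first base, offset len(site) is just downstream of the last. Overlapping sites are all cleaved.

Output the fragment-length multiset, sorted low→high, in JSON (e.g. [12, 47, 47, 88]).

[2,3,4,7,8,8,9,10,12,19,20]

Site scan:
  QalV (TAAC, off=1): starts [0, 17, 66, 78, 90] → cuts [1, 18, 67, 79, 91]
  LmaIX (GTTCGTTA, off=8): starts [29, 49, 57] → cuts [37, 57, 65]
  UxaVI (TACATTA, off=5): no sites
  IvoIX (AACTGC, off=0): starts [8, 37, 83, 94] → cuts [8, 37, 83, 94]

All cut coordinates (distinct, sorted): [1, 8, 18, 37, 57, 65, 67, 79, 83, 91, 94]

Fragment lengths:
  1→8: 7 bp
  8→18: 10 bp
  18→37: 19 bp
  37→57: 20 bp
  57→65: 8 bp
  65→67: 2 bp
  67→79: 12 bp
  79→83: 4 bp
  83→91: 8 bp
  91→94: 3 bp
  94→1 (wrap): 102-94+1 = 9 bp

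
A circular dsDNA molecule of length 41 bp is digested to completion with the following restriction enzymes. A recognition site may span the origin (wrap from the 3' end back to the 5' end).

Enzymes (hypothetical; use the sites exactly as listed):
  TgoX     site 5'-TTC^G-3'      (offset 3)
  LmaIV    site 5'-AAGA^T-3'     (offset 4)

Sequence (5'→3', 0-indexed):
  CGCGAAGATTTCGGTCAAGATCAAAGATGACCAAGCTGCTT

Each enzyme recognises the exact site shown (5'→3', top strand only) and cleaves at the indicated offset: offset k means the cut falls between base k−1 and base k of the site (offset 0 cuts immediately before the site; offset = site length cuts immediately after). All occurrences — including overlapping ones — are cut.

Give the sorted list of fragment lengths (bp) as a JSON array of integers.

[4,7,7,8,15]

Per-enzyme occurrences:
  TgoX TTCG/3: at [9, 39] ⇒ [1, 12]
  LmaIV AAGAT/4: at [4, 16, 23] ⇒ [8, 20, 27]

All cut coordinates (distinct, sorted): [1, 8, 12, 20, 27]

Fragment lengths:
  1→8: 7 bp
  8→12: 4 bp
  12→20: 8 bp
  20→27: 7 bp
  27→1 (wrap): 41-27+1 = 15 bp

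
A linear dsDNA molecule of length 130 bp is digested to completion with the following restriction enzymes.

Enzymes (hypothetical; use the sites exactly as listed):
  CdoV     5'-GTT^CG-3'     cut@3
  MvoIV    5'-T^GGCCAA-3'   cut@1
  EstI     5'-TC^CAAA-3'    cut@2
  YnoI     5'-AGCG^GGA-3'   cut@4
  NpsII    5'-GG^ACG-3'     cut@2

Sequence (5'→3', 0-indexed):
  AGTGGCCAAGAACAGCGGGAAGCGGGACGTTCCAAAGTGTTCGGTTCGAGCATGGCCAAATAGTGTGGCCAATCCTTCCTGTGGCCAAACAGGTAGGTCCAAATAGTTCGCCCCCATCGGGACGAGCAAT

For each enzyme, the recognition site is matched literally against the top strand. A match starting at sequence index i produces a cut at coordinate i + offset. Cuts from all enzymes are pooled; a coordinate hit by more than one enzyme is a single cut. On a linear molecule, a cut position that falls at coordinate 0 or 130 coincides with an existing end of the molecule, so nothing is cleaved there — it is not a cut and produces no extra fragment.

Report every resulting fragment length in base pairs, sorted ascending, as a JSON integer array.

Per-enzyme occurrences:
  CdoV GTTCG/3: at [38, 43, 105] ⇒ [41, 46, 108]
  MvoIV TGGCCAA/1: at [2, 52, 65, 81] ⇒ [3, 53, 66, 82]
  EstI TCCAAA/2: at [30, 97] ⇒ [32, 99]
  YnoI AGCGGGA/4: at [13, 20] ⇒ [17, 24]
  NpsII GGACG/2: at [24, 119] ⇒ [26, 121]

Pooled cuts: [3, 17, 24, 26, 32, 41, 46, 53, 66, 82, 99, 108, 121]

Fragment lengths:
  [0,3): 3 bp
  [3,17): 14 bp
  [17,24): 7 bp
  [24,26): 2 bp
  [26,32): 6 bp
  [32,41): 9 bp
  [41,46): 5 bp
  [46,53): 7 bp
  [53,66): 13 bp
  [66,82): 16 bp
  [82,99): 17 bp
  [99,108): 9 bp
  [108,121): 13 bp
  [121,130): 9 bp

[2,3,5,6,7,7,9,9,9,13,13,14,16,17]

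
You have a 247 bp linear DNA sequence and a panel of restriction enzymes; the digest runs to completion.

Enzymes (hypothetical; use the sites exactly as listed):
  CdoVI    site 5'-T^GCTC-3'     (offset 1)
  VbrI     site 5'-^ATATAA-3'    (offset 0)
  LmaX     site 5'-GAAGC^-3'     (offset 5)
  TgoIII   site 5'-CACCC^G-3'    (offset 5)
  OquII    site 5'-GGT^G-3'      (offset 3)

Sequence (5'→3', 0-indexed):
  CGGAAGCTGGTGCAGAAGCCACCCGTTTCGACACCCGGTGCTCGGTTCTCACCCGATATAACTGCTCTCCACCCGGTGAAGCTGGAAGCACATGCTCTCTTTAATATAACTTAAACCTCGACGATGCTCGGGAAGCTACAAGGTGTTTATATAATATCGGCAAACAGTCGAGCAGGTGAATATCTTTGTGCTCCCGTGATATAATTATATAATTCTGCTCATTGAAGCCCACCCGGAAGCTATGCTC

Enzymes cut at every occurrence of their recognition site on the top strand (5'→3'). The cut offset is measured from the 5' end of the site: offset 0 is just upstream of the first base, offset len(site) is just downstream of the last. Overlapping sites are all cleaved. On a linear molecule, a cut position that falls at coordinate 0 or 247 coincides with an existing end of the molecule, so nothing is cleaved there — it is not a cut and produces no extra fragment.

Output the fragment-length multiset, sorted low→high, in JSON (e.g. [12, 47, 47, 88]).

Site scan:
  CdoVI (TGCTC, off=1): starts [38, 62, 92, 124, 188, 215, 242] → cuts [39, 63, 93, 125, 189, 216, 243]
  VbrI (ATATAA, off=0): starts [55, 103, 148, 198, 206] → cuts [55, 103, 148, 198, 206]
  LmaX (GAAGC, off=5): starts [2, 14, 77, 84, 131, 223, 235] → cuts [7, 19, 82, 89, 136, 228, 240]
  TgoIII (CACCCG, off=5): starts [19, 31, 49, 69, 229] → cuts [24, 36, 54, 74, 234]
  OquII (GGTG, off=3): starts [8, 36, 74, 141, 174] → cuts [11, 39, 77, 144, 177]

All cut coordinates (distinct, sorted): [7, 11, 19, 24, 36, 39, 54, 55, 63, 74, 77, 82, 89, 93, 103, 125, 136, 144, 148, 177, 189, 198, 206, 216, 228, 234, 240, 243]

Fragments:
  [0,7): 7 bp
  [7,11): 4 bp
  [11,19): 8 bp
  [19,24): 5 bp
  [24,36): 12 bp
  [36,39): 3 bp
  [39,54): 15 bp
  [54,55): 1 bp
  [55,63): 8 bp
  [63,74): 11 bp
  [74,77): 3 bp
  [77,82): 5 bp
  [82,89): 7 bp
  [89,93): 4 bp
  [93,103): 10 bp
  [103,125): 22 bp
  [125,136): 11 bp
  [136,144): 8 bp
  [144,148): 4 bp
  [148,177): 29 bp
  [177,189): 12 bp
  [189,198): 9 bp
  [198,206): 8 bp
  [206,216): 10 bp
  [216,228): 12 bp
  [228,234): 6 bp
  [234,240): 6 bp
  [240,243): 3 bp
  [243,247): 4 bp

[1,3,3,3,4,4,4,4,5,5,6,6,7,7,8,8,8,8,9,10,10,11,11,12,12,12,15,22,29]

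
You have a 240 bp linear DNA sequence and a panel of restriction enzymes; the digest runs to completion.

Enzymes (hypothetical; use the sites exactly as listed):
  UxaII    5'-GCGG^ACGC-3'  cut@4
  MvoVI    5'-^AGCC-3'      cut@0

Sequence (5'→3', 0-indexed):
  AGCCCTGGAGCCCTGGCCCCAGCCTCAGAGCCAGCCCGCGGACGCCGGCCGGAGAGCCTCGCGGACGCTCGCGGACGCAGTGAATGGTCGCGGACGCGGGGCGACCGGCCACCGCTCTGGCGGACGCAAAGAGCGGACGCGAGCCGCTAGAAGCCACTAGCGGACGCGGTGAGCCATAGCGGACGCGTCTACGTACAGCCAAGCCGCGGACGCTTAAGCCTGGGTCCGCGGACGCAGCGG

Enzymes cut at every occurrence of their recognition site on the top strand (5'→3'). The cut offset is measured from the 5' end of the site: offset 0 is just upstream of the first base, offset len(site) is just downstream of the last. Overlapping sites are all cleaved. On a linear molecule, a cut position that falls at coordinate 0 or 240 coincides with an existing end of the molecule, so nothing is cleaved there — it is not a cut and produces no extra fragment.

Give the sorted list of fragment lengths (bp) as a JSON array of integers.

Scan for sites:
  UxaII (GCGGACGC, off=4): starts [37, 60, 70, 89, 119, 132, 159, 178, 205, 227] → cuts [41, 64, 74, 93, 123, 136, 163, 182, 209, 231]
  MvoVI (AGCC, off=0): starts [0, 8, 20, 28, 32, 54, 141, 151, 171, 196, 201, 216] → cuts [8, 20, 28, 32, 54, 141, 151, 171, 196, 201, 216] (position 0 is a terminus of the linear molecule — no cut)

All cut coordinates (distinct, sorted): [8, 20, 28, 32, 41, 54, 64, 74, 93, 123, 136, 141, 151, 163, 171, 182, 196, 201, 209, 216, 231]

Fragments:
  [0,8): 8 bp
  [8,20): 12 bp
  [20,28): 8 bp
  [28,32): 4 bp
  [32,41): 9 bp
  [41,54): 13 bp
  [54,64): 10 bp
  [64,74): 10 bp
  [74,93): 19 bp
  [93,123): 30 bp
  [123,136): 13 bp
  [136,141): 5 bp
  [141,151): 10 bp
  [151,163): 12 bp
  [163,171): 8 bp
  [171,182): 11 bp
  [182,196): 14 bp
  [196,201): 5 bp
  [201,209): 8 bp
  [209,216): 7 bp
  [216,231): 15 bp
  [231,240): 9 bp

[4,5,5,7,8,8,8,8,9,9,10,10,10,11,12,12,13,13,14,15,19,30]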